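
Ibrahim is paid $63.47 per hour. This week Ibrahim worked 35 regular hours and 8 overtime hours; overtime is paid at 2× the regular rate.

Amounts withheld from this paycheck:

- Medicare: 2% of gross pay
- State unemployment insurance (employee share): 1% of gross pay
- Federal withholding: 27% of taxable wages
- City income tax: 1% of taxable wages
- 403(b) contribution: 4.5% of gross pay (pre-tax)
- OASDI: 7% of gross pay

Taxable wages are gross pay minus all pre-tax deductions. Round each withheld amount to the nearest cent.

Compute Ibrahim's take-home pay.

$1,902.05

Regular pay: 35 × $63.47 = $2,221.45
Overtime pay: 8 × $63.47 × 2 = $1,015.52
Gross pay = $2,221.45 + $1,015.52 = $3,236.97
403(b) contribution: $3,236.97 × 0.045 = $145.66
Taxable wages = $3,236.97 − $145.66 = $3,091.31
City income tax: $3,091.31 × 0.01 = $30.91
Federal withholding: $3,091.31 × 0.27 = $834.65
Medicare: $3,236.97 × 0.02 = $64.74
OASDI: $3,236.97 × 0.07 = $226.59
State unemployment insurance (employee share): $3,236.97 × 0.01 = $32.37
Total deductions = $145.66 + $30.91 + $834.65 + $64.74 + $226.59 + $32.37 = $1,334.92
Net pay = $3,236.97 − $1,334.92 = $1,902.05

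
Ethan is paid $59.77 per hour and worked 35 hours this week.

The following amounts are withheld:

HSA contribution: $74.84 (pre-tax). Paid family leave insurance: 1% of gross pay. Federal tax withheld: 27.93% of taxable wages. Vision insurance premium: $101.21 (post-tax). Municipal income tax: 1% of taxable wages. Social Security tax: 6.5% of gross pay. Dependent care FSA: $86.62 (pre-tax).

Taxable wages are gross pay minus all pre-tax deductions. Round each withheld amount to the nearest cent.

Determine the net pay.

$1113.89

Gross pay: 35 × $59.77 = $2091.95
HSA contribution: $74.84
Dependent care FSA: $86.62
Pre-tax total = $74.84 + $86.62 = $161.46
Taxable wages = $2091.95 − $161.46 = $1930.49
Municipal income tax: $1930.49 × 0.01 = $19.30
Federal tax withheld: $1930.49 × 0.2793 = $539.19
Paid family leave insurance: $2091.95 × 0.01 = $20.92
Social Security tax: $2091.95 × 0.065 = $135.98
Vision insurance premium: $101.21
Total deductions = $74.84 + $86.62 + $19.30 + $539.19 + $20.92 + $135.98 + $101.21 = $978.06
Net pay = $2091.95 − $978.06 = $1113.89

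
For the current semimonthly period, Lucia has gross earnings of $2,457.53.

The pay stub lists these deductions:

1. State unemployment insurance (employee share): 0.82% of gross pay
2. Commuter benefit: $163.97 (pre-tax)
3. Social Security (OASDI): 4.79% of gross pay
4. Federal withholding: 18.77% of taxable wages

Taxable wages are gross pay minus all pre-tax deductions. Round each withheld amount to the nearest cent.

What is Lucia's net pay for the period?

Commuter benefit: $163.97
Taxable wages = $2,457.53 − $163.97 = $2,293.56
Federal withholding: $2,293.56 × 0.1877 = $430.50
Social Security (OASDI): $2,457.53 × 0.0479 = $117.72
State unemployment insurance (employee share): $2,457.53 × 0.0082 = $20.15
Total deductions = $163.97 + $430.50 + $117.72 + $20.15 = $732.34
Net pay = $2,457.53 − $732.34 = $1,725.19

$1,725.19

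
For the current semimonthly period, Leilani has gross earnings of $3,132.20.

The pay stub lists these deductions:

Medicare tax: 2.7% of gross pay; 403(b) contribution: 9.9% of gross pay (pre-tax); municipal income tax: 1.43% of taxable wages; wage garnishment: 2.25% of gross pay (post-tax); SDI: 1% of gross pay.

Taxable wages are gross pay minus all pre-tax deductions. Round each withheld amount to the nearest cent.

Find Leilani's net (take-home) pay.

$2,595.39

403(b) contribution: $3,132.20 × 0.099 = $310.09
Taxable wages = $3,132.20 − $310.09 = $2,822.11
Municipal income tax: $2,822.11 × 0.0143 = $40.36
SDI: $3,132.20 × 0.01 = $31.32
Medicare tax: $3,132.20 × 0.027 = $84.57
Wage garnishment: $3,132.20 × 0.0225 = $70.47
Total deductions = $310.09 + $40.36 + $31.32 + $84.57 + $70.47 = $536.81
Net pay = $3,132.20 − $536.81 = $2,595.39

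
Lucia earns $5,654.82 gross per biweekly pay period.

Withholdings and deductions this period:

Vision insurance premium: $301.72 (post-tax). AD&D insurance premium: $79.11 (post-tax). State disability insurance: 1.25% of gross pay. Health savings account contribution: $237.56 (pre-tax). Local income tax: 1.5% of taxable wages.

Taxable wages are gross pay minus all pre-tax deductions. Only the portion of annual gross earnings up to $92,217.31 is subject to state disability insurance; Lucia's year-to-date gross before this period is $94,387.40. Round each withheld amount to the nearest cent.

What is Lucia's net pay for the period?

$4,955.17

Health savings account contribution: $237.56
Taxable wages = $5,654.82 − $237.56 = $5,417.26
Local income tax: $5,417.26 × 0.015 = $81.26
State disability insurance: annual cap $92,217.31 already reached (YTD $94,387.40), so $0.00
Vision insurance premium: $301.72
AD&D insurance premium: $79.11
Total deductions = $237.56 + $81.26 + $0.00 + $301.72 + $79.11 = $699.65
Net pay = $5,654.82 − $699.65 = $4,955.17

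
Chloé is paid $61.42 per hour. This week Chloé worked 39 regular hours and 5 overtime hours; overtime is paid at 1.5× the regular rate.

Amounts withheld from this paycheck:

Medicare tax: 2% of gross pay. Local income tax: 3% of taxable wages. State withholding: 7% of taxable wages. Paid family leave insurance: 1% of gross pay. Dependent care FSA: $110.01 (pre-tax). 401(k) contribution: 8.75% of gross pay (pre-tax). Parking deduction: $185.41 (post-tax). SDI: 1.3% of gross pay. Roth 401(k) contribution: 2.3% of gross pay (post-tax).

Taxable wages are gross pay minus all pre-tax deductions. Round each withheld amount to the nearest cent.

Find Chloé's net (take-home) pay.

Regular pay: 39 × $61.42 = $2,395.38
Overtime pay: 5 × $61.42 × 1.5 = $460.65
Gross pay = $2,395.38 + $460.65 = $2,856.03
401(k) contribution: $2,856.03 × 0.0875 = $249.90
Dependent care FSA: $110.01
Pre-tax total = $249.90 + $110.01 = $359.91
Taxable wages = $2,856.03 − $359.91 = $2,496.12
Local income tax: $2,496.12 × 0.03 = $74.88
State withholding: $2,496.12 × 0.07 = $174.73
SDI: $2,856.03 × 0.013 = $37.13
Medicare tax: $2,856.03 × 0.02 = $57.12
Paid family leave insurance: $2,856.03 × 0.01 = $28.56
Parking deduction: $185.41
Roth 401(k) contribution: $2,856.03 × 0.023 = $65.69
Total deductions = $249.90 + $110.01 + $74.88 + $174.73 + $37.13 + $57.12 + $28.56 + $185.41 + $65.69 = $983.43
Net pay = $2,856.03 − $983.43 = $1,872.60

$1,872.60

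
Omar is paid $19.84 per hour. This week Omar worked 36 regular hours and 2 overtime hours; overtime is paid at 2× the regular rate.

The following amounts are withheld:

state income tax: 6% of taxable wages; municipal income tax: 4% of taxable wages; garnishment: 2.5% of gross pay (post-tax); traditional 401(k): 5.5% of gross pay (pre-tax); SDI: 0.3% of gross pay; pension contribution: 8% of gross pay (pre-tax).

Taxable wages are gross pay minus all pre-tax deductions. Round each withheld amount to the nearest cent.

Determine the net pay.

Regular pay: 36 × $19.84 = $714.24
Overtime pay: 2 × $19.84 × 2 = $79.36
Gross pay = $714.24 + $79.36 = $793.60
Traditional 401(k): $793.60 × 0.055 = $43.65
Pension contribution: $793.60 × 0.08 = $63.49
Pre-tax total = $43.65 + $63.49 = $107.14
Taxable wages = $793.60 − $107.14 = $686.46
State income tax: $686.46 × 0.06 = $41.19
Municipal income tax: $686.46 × 0.04 = $27.46
SDI: $793.60 × 0.003 = $2.38
Garnishment: $793.60 × 0.025 = $19.84
Total deductions = $43.65 + $63.49 + $41.19 + $27.46 + $2.38 + $19.84 = $198.01
Net pay = $793.60 − $198.01 = $595.59

$595.59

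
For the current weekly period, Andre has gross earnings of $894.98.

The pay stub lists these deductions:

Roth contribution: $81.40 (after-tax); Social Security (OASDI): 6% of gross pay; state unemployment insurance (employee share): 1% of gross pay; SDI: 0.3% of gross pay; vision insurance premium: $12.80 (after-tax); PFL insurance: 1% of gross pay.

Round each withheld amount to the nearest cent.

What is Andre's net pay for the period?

$726.50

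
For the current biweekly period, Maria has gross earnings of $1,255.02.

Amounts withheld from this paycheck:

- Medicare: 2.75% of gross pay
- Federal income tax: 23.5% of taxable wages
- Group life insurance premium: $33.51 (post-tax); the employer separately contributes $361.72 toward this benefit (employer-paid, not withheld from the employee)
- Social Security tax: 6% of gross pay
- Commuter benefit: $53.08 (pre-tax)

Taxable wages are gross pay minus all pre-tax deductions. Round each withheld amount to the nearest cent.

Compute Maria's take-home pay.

Commuter benefit: $53.08
Taxable wages = $1,255.02 − $53.08 = $1,201.94
Federal income tax: $1,201.94 × 0.235 = $282.46
Social Security tax: $1,255.02 × 0.06 = $75.30
Medicare: $1,255.02 × 0.0275 = $34.51
Group life insurance premium: $33.51
(Employer's $361.72 toward group life insurance premium is not withheld from the employee.)
Total deductions = $53.08 + $282.46 + $75.30 + $34.51 + $33.51 = $478.86
Net pay = $1,255.02 − $478.86 = $776.16

$776.16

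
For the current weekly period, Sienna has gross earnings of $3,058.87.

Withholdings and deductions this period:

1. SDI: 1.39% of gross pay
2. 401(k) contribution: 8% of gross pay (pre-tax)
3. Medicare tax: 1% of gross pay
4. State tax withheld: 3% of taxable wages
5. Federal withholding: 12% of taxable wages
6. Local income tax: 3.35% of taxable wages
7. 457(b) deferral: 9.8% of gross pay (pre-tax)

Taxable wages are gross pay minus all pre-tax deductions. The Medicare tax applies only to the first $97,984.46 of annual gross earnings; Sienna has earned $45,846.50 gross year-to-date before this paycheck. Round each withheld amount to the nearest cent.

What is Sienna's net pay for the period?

$1,979.89

457(b) deferral: $3,058.87 × 0.098 = $299.77
401(k) contribution: $3,058.87 × 0.08 = $244.71
Pre-tax total = $299.77 + $244.71 = $544.48
Taxable wages = $3,058.87 − $544.48 = $2,514.39
State tax withheld: $2,514.39 × 0.03 = $75.43
Federal withholding: $2,514.39 × 0.12 = $301.73
Local income tax: $2,514.39 × 0.0335 = $84.23
Medicare tax: cap not yet reached, full $3,058.87 is subject → $3,058.87 × 0.01 = $30.59
SDI: $3,058.87 × 0.0139 = $42.52
Total deductions = $299.77 + $244.71 + $75.43 + $301.73 + $84.23 + $30.59 + $42.52 = $1,078.98
Net pay = $3,058.87 − $1,078.98 = $1,979.89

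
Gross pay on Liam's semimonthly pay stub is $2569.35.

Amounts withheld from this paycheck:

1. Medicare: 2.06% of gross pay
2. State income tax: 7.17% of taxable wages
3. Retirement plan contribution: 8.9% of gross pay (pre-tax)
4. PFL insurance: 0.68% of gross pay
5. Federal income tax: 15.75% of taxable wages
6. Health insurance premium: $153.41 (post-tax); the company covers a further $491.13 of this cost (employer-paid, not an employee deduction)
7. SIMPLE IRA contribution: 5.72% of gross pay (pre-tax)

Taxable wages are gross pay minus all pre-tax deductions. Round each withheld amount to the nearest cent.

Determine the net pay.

SIMPLE IRA contribution: $2569.35 × 0.0572 = $146.97
Retirement plan contribution: $2569.35 × 0.089 = $228.67
Pre-tax total = $146.97 + $228.67 = $375.64
Taxable wages = $2569.35 − $375.64 = $2193.71
Federal income tax: $2193.71 × 0.1575 = $345.51
State income tax: $2193.71 × 0.0717 = $157.29
Medicare: $2569.35 × 0.0206 = $52.93
PFL insurance: $2569.35 × 0.0068 = $17.47
Health insurance premium: $153.41
(Employer's $491.13 toward health insurance premium is not withheld from the employee.)
Total deductions = $146.97 + $228.67 + $345.51 + $157.29 + $52.93 + $17.47 + $153.41 = $1102.25
Net pay = $2569.35 − $1102.25 = $1467.10

$1467.10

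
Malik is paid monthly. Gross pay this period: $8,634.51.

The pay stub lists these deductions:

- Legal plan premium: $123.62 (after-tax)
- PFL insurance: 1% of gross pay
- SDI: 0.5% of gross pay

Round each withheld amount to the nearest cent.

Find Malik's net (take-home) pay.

$8,381.37

SDI: $8,634.51 × 0.005 = $43.17
PFL insurance: $8,634.51 × 0.01 = $86.35
Legal plan premium: $123.62
Total deductions = $43.17 + $86.35 + $123.62 = $253.14
Net pay = $8,634.51 − $253.14 = $8,381.37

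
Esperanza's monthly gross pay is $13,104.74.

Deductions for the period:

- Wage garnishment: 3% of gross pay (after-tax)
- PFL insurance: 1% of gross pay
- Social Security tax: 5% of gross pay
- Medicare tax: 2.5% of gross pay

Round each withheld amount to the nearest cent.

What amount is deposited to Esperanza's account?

$11,597.69

Social Security tax: $13,104.74 × 0.05 = $655.24
PFL insurance: $13,104.74 × 0.01 = $131.05
Medicare tax: $13,104.74 × 0.025 = $327.62
Wage garnishment: $13,104.74 × 0.03 = $393.14
Total deductions = $655.24 + $131.05 + $327.62 + $393.14 = $1,507.05
Net pay = $13,104.74 − $1,507.05 = $11,597.69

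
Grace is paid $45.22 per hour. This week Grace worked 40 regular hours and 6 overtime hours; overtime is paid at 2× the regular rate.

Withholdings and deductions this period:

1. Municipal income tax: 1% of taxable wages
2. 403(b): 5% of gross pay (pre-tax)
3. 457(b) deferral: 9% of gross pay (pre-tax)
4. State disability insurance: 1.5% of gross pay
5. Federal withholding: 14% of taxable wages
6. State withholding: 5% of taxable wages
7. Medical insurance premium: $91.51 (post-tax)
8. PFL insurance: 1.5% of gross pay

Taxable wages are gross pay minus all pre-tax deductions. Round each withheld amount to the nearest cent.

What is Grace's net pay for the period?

$1455.75

Regular pay: 40 × $45.22 = $1808.80
Overtime pay: 6 × $45.22 × 2 = $542.64
Gross pay = $1808.80 + $542.64 = $2351.44
403(b): $2351.44 × 0.05 = $117.57
457(b) deferral: $2351.44 × 0.09 = $211.63
Pre-tax total = $117.57 + $211.63 = $329.20
Taxable wages = $2351.44 − $329.20 = $2022.24
Federal withholding: $2022.24 × 0.14 = $283.11
State withholding: $2022.24 × 0.05 = $101.11
Municipal income tax: $2022.24 × 0.01 = $20.22
State disability insurance: $2351.44 × 0.015 = $35.27
PFL insurance: $2351.44 × 0.015 = $35.27
Medical insurance premium: $91.51
Total deductions = $117.57 + $211.63 + $283.11 + $101.11 + $20.22 + $35.27 + $35.27 + $91.51 = $895.69
Net pay = $2351.44 − $895.69 = $1455.75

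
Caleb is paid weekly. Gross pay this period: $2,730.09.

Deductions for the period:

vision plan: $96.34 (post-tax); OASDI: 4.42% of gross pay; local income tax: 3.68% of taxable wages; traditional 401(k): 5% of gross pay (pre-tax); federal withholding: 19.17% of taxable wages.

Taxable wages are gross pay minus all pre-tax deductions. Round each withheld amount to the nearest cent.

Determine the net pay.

$1,783.95

Traditional 401(k): $2,730.09 × 0.05 = $136.50
Taxable wages = $2,730.09 − $136.50 = $2,593.59
Local income tax: $2,593.59 × 0.0368 = $95.44
Federal withholding: $2,593.59 × 0.1917 = $497.19
OASDI: $2,730.09 × 0.0442 = $120.67
Vision plan: $96.34
Total deductions = $136.50 + $95.44 + $497.19 + $120.67 + $96.34 = $946.14
Net pay = $2,730.09 − $946.14 = $1,783.95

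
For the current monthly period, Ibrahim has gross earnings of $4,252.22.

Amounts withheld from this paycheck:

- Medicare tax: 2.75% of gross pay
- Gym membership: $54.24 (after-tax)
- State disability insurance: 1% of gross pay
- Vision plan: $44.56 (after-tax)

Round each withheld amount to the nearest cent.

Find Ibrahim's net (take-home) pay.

Medicare tax: $4,252.22 × 0.0275 = $116.94
State disability insurance: $4,252.22 × 0.01 = $42.52
Gym membership: $54.24
Vision plan: $44.56
Total deductions = $116.94 + $42.52 + $54.24 + $44.56 = $258.26
Net pay = $4,252.22 − $258.26 = $3,993.96

$3,993.96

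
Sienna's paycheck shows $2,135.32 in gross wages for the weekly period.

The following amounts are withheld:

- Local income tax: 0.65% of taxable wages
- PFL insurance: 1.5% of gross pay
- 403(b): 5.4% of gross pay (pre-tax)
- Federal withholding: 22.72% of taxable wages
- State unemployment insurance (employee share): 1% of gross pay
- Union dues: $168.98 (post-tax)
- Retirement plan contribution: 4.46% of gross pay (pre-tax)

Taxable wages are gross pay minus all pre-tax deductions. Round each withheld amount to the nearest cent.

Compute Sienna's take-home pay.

403(b): $2,135.32 × 0.054 = $115.31
Retirement plan contribution: $2,135.32 × 0.0446 = $95.24
Pre-tax total = $115.31 + $95.24 = $210.55
Taxable wages = $2,135.32 − $210.55 = $1,924.77
Local income tax: $1,924.77 × 0.0065 = $12.51
Federal withholding: $1,924.77 × 0.2272 = $437.31
PFL insurance: $2,135.32 × 0.015 = $32.03
State unemployment insurance (employee share): $2,135.32 × 0.01 = $21.35
Union dues: $168.98
Total deductions = $115.31 + $95.24 + $12.51 + $437.31 + $32.03 + $21.35 + $168.98 = $882.73
Net pay = $2,135.32 − $882.73 = $1,252.59

$1,252.59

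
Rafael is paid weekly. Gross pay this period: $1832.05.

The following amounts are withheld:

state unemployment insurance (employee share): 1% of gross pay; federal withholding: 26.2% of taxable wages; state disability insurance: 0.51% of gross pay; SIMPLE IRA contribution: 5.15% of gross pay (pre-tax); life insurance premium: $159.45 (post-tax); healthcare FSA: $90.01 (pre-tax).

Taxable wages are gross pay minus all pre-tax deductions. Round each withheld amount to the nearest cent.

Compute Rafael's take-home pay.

$1028.89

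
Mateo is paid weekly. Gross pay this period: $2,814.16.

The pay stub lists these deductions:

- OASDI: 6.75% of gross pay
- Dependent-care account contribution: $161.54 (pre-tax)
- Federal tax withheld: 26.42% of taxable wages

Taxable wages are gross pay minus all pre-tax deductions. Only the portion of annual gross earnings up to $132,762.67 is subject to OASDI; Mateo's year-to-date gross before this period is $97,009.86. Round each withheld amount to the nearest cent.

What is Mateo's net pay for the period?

Dependent-care account contribution: $161.54
Taxable wages = $2,814.16 − $161.54 = $2,652.62
Federal tax withheld: $2,652.62 × 0.2642 = $700.82
OASDI: cap not yet reached, full $2,814.16 is subject → $2,814.16 × 0.0675 = $189.96
Total deductions = $161.54 + $700.82 + $189.96 = $1,052.32
Net pay = $2,814.16 − $1,052.32 = $1,761.84

$1,761.84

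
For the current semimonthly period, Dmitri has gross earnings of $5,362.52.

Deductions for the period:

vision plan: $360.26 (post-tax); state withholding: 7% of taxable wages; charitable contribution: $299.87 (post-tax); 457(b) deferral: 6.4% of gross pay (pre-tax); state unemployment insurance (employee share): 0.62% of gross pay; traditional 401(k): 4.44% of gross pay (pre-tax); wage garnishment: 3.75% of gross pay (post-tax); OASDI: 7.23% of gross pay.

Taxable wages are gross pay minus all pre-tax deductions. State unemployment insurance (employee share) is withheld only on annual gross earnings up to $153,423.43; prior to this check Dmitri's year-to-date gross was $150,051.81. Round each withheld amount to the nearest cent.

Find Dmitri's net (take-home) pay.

$3,176.70

Traditional 401(k): $5,362.52 × 0.0444 = $238.10
457(b) deferral: $5,362.52 × 0.064 = $343.20
Pre-tax total = $238.10 + $343.20 = $581.30
Taxable wages = $5,362.52 − $581.30 = $4,781.22
State withholding: $4,781.22 × 0.07 = $334.69
OASDI: $5,362.52 × 0.0723 = $387.71
State unemployment insurance (employee share): only $153,423.43 − $150,051.81 = $3,371.62 of this check is subject → $3,371.62 × 0.0062 = $20.90
Charitable contribution: $299.87
Vision plan: $360.26
Wage garnishment: $5,362.52 × 0.0375 = $201.09
Total deductions = $238.10 + $343.20 + $334.69 + $387.71 + $20.90 + $299.87 + $360.26 + $201.09 = $2,185.82
Net pay = $5,362.52 − $2,185.82 = $3,176.70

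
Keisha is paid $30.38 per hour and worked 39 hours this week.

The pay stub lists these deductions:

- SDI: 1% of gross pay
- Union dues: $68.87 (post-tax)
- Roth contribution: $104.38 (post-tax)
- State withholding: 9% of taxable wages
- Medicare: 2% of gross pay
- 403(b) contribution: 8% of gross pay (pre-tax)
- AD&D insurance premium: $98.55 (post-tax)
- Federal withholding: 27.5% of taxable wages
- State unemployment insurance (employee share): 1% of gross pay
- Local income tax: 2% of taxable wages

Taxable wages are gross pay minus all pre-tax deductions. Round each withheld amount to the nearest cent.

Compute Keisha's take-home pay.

$351.17

Gross pay: 39 × $30.38 = $1,184.82
403(b) contribution: $1,184.82 × 0.08 = $94.79
Taxable wages = $1,184.82 − $94.79 = $1,090.03
State withholding: $1,090.03 × 0.09 = $98.10
Federal withholding: $1,090.03 × 0.275 = $299.76
Local income tax: $1,090.03 × 0.02 = $21.80
State unemployment insurance (employee share): $1,184.82 × 0.01 = $11.85
SDI: $1,184.82 × 0.01 = $11.85
Medicare: $1,184.82 × 0.02 = $23.70
Union dues: $68.87
Roth contribution: $104.38
AD&D insurance premium: $98.55
Total deductions = $94.79 + $98.10 + $299.76 + $21.80 + $11.85 + $11.85 + $23.70 + $68.87 + $104.38 + $98.55 = $833.65
Net pay = $1,184.82 − $833.65 = $351.17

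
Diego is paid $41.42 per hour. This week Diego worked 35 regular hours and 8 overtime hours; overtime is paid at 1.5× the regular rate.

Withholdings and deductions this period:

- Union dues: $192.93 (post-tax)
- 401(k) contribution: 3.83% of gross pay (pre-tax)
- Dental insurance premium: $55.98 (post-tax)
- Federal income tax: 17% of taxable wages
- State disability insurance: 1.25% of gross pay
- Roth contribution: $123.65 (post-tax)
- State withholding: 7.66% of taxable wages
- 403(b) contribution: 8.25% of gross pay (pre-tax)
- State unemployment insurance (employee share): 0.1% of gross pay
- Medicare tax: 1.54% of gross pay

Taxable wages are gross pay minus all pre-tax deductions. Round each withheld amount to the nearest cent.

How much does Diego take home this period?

Regular pay: 35 × $41.42 = $1,449.70
Overtime pay: 8 × $41.42 × 1.5 = $497.04
Gross pay = $1,449.70 + $497.04 = $1,946.74
401(k) contribution: $1,946.74 × 0.0383 = $74.56
403(b) contribution: $1,946.74 × 0.0825 = $160.61
Pre-tax total = $74.56 + $160.61 = $235.17
Taxable wages = $1,946.74 − $235.17 = $1,711.57
State withholding: $1,711.57 × 0.0766 = $131.11
Federal income tax: $1,711.57 × 0.17 = $290.97
State disability insurance: $1,946.74 × 0.0125 = $24.33
Medicare tax: $1,946.74 × 0.0154 = $29.98
State unemployment insurance (employee share): $1,946.74 × 0.001 = $1.95
Union dues: $192.93
Roth contribution: $123.65
Dental insurance premium: $55.98
Total deductions = $74.56 + $160.61 + $131.11 + $290.97 + $24.33 + $29.98 + $1.95 + $192.93 + $123.65 + $55.98 = $1,086.07
Net pay = $1,946.74 − $1,086.07 = $860.67

$860.67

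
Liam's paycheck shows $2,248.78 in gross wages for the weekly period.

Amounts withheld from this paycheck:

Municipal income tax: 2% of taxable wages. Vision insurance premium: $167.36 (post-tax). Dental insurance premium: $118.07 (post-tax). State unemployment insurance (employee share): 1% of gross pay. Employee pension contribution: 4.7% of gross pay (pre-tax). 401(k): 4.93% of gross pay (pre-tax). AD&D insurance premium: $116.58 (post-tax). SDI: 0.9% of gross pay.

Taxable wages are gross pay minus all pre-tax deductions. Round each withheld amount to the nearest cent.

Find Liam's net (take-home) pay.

$1,546.85

401(k): $2,248.78 × 0.0493 = $110.86
Employee pension contribution: $2,248.78 × 0.047 = $105.69
Pre-tax total = $110.86 + $105.69 = $216.55
Taxable wages = $2,248.78 − $216.55 = $2,032.23
Municipal income tax: $2,032.23 × 0.02 = $40.64
State unemployment insurance (employee share): $2,248.78 × 0.01 = $22.49
SDI: $2,248.78 × 0.009 = $20.24
Vision insurance premium: $167.36
Dental insurance premium: $118.07
AD&D insurance premium: $116.58
Total deductions = $110.86 + $105.69 + $40.64 + $22.49 + $20.24 + $167.36 + $118.07 + $116.58 = $701.93
Net pay = $2,248.78 − $701.93 = $1,546.85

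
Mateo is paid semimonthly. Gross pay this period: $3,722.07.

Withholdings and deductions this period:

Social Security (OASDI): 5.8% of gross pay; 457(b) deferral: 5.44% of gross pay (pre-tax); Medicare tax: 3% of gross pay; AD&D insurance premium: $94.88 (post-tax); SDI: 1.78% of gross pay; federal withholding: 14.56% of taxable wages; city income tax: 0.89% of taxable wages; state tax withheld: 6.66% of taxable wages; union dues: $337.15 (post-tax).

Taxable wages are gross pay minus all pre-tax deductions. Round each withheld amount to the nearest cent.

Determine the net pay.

457(b) deferral: $3,722.07 × 0.0544 = $202.48
Taxable wages = $3,722.07 − $202.48 = $3,519.59
Federal withholding: $3,519.59 × 0.1456 = $512.45
City income tax: $3,519.59 × 0.0089 = $31.32
State tax withheld: $3,519.59 × 0.0666 = $234.40
SDI: $3,722.07 × 0.0178 = $66.25
Social Security (OASDI): $3,722.07 × 0.058 = $215.88
Medicare tax: $3,722.07 × 0.03 = $111.66
Union dues: $337.15
AD&D insurance premium: $94.88
Total deductions = $202.48 + $512.45 + $31.32 + $234.40 + $66.25 + $215.88 + $111.66 + $337.15 + $94.88 = $1,806.47
Net pay = $3,722.07 − $1,806.47 = $1,915.60

$1,915.60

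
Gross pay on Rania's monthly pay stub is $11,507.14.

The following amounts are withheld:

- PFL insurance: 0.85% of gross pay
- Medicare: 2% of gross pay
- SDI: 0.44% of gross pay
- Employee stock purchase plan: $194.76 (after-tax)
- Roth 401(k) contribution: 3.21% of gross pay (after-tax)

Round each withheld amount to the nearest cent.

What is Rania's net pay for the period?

$10,564.42

SDI: $11,507.14 × 0.0044 = $50.63
PFL insurance: $11,507.14 × 0.0085 = $97.81
Medicare: $11,507.14 × 0.02 = $230.14
Roth 401(k) contribution: $11,507.14 × 0.0321 = $369.38
Employee stock purchase plan: $194.76
Total deductions = $50.63 + $97.81 + $230.14 + $369.38 + $194.76 = $942.72
Net pay = $11,507.14 − $942.72 = $10,564.42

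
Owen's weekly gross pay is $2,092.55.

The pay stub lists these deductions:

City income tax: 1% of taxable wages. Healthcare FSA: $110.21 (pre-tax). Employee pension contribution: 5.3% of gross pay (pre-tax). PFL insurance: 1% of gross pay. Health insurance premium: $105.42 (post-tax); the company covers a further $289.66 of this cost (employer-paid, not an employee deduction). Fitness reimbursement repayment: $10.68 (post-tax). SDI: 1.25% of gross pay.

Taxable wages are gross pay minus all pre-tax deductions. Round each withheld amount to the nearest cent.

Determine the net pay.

Employee pension contribution: $2,092.55 × 0.053 = $110.91
Healthcare FSA: $110.21
Pre-tax total = $110.91 + $110.21 = $221.12
Taxable wages = $2,092.55 − $221.12 = $1,871.43
City income tax: $1,871.43 × 0.01 = $18.71
SDI: $2,092.55 × 0.0125 = $26.16
PFL insurance: $2,092.55 × 0.01 = $20.93
Health insurance premium: $105.42
Fitness reimbursement repayment: $10.68
(Employer's $289.66 toward health insurance premium is not withheld from the employee.)
Total deductions = $110.91 + $110.21 + $18.71 + $26.16 + $20.93 + $105.42 + $10.68 = $403.02
Net pay = $2,092.55 − $403.02 = $1,689.53

$1,689.53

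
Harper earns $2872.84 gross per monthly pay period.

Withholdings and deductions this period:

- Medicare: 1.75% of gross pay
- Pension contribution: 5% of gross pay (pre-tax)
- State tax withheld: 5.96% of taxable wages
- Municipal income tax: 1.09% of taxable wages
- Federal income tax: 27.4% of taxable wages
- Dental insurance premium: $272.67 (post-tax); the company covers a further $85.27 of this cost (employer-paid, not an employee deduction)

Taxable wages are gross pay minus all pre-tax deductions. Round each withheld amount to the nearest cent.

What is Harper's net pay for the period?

Pension contribution: $2872.84 × 0.05 = $143.64
Taxable wages = $2872.84 − $143.64 = $2729.20
State tax withheld: $2729.20 × 0.0596 = $162.66
Municipal income tax: $2729.20 × 0.0109 = $29.75
Federal income tax: $2729.20 × 0.274 = $747.80
Medicare: $2872.84 × 0.0175 = $50.27
Dental insurance premium: $272.67
(Employer's $85.27 toward dental insurance premium is not withheld from the employee.)
Total deductions = $143.64 + $162.66 + $29.75 + $747.80 + $50.27 + $272.67 = $1406.79
Net pay = $2872.84 − $1406.79 = $1466.05

$1466.05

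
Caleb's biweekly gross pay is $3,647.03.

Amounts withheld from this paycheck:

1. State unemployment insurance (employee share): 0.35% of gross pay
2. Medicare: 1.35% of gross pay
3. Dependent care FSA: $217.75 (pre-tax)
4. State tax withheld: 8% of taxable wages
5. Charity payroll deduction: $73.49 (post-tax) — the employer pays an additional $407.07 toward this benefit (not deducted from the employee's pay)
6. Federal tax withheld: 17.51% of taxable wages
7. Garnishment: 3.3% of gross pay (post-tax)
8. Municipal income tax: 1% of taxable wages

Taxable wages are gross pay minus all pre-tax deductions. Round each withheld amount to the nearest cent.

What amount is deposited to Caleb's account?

Dependent care FSA: $217.75
Taxable wages = $3,647.03 − $217.75 = $3,429.28
Federal tax withheld: $3,429.28 × 0.1751 = $600.47
Municipal income tax: $3,429.28 × 0.01 = $34.29
State tax withheld: $3,429.28 × 0.08 = $274.34
Medicare: $3,647.03 × 0.0135 = $49.23
State unemployment insurance (employee share): $3,647.03 × 0.0035 = $12.76
Garnishment: $3,647.03 × 0.033 = $120.35
Charity payroll deduction: $73.49
(Employer's $407.07 toward charity payroll deduction is not withheld from the employee.)
Total deductions = $217.75 + $600.47 + $34.29 + $274.34 + $49.23 + $12.76 + $120.35 + $73.49 = $1,382.68
Net pay = $3,647.03 − $1,382.68 = $2,264.35

$2,264.35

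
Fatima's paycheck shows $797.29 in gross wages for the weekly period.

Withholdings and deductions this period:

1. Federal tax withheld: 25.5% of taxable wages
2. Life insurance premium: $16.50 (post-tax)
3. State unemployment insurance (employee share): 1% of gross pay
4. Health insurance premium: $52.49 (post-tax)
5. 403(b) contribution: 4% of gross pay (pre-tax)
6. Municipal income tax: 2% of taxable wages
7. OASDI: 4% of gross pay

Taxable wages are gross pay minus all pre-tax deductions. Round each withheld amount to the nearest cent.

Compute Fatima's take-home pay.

$446.06

403(b) contribution: $797.29 × 0.04 = $31.89
Taxable wages = $797.29 − $31.89 = $765.40
Federal tax withheld: $765.40 × 0.255 = $195.18
Municipal income tax: $765.40 × 0.02 = $15.31
OASDI: $797.29 × 0.04 = $31.89
State unemployment insurance (employee share): $797.29 × 0.01 = $7.97
Life insurance premium: $16.50
Health insurance premium: $52.49
Total deductions = $31.89 + $195.18 + $15.31 + $31.89 + $7.97 + $16.50 + $52.49 = $351.23
Net pay = $797.29 − $351.23 = $446.06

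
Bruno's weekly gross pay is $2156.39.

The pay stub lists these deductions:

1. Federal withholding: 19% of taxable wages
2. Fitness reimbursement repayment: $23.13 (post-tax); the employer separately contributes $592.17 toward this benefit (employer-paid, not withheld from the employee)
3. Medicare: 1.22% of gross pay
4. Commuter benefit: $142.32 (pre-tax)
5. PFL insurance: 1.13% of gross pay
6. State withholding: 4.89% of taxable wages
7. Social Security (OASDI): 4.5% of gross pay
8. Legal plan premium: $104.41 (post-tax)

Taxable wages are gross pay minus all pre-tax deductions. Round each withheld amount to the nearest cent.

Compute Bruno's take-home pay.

$1257.65

Commuter benefit: $142.32
Taxable wages = $2156.39 − $142.32 = $2014.07
Federal withholding: $2014.07 × 0.19 = $382.67
State withholding: $2014.07 × 0.0489 = $98.49
PFL insurance: $2156.39 × 0.0113 = $24.37
Medicare: $2156.39 × 0.0122 = $26.31
Social Security (OASDI): $2156.39 × 0.045 = $97.04
Legal plan premium: $104.41
Fitness reimbursement repayment: $23.13
(Employer's $592.17 toward fitness reimbursement repayment is not withheld from the employee.)
Total deductions = $142.32 + $382.67 + $98.49 + $24.37 + $26.31 + $97.04 + $104.41 + $23.13 = $898.74
Net pay = $2156.39 − $898.74 = $1257.65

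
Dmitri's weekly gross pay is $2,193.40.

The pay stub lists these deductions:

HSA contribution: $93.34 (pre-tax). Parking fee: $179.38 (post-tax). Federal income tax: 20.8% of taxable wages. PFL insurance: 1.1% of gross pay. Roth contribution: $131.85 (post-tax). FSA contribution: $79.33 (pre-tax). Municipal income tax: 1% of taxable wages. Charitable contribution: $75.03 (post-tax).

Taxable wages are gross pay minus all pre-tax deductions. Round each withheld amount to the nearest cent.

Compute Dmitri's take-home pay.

$1,169.82

HSA contribution: $93.34
FSA contribution: $79.33
Pre-tax total = $93.34 + $79.33 = $172.67
Taxable wages = $2,193.40 − $172.67 = $2,020.73
Municipal income tax: $2,020.73 × 0.01 = $20.21
Federal income tax: $2,020.73 × 0.208 = $420.31
PFL insurance: $2,193.40 × 0.011 = $24.13
Roth contribution: $131.85
Charitable contribution: $75.03
Parking fee: $179.38
Total deductions = $93.34 + $79.33 + $20.21 + $420.31 + $24.13 + $131.85 + $75.03 + $179.38 = $1,023.58
Net pay = $2,193.40 − $1,023.58 = $1,169.82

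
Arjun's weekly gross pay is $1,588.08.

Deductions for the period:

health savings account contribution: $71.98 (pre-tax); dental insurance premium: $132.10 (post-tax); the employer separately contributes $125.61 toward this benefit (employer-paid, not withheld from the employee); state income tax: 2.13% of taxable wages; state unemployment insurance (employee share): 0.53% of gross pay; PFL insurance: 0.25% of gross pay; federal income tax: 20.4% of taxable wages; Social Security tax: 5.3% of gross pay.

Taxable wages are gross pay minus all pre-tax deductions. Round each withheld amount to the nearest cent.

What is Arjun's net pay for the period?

$945.87

Health savings account contribution: $71.98
Taxable wages = $1,588.08 − $71.98 = $1,516.10
State income tax: $1,516.10 × 0.0213 = $32.29
Federal income tax: $1,516.10 × 0.204 = $309.28
PFL insurance: $1,588.08 × 0.0025 = $3.97
Social Security tax: $1,588.08 × 0.053 = $84.17
State unemployment insurance (employee share): $1,588.08 × 0.0053 = $8.42
Dental insurance premium: $132.10
(Employer's $125.61 toward dental insurance premium is not withheld from the employee.)
Total deductions = $71.98 + $32.29 + $309.28 + $3.97 + $84.17 + $8.42 + $132.10 = $642.21
Net pay = $1,588.08 − $642.21 = $945.87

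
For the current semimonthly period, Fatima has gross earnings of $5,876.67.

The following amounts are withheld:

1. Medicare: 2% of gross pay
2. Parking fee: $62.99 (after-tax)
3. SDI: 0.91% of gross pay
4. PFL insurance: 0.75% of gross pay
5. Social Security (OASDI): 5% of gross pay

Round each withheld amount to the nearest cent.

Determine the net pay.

Medicare: $5,876.67 × 0.02 = $117.53
SDI: $5,876.67 × 0.0091 = $53.48
Social Security (OASDI): $5,876.67 × 0.05 = $293.83
PFL insurance: $5,876.67 × 0.0075 = $44.08
Parking fee: $62.99
Total deductions = $117.53 + $53.48 + $293.83 + $44.08 + $62.99 = $571.91
Net pay = $5,876.67 − $571.91 = $5,304.76

$5,304.76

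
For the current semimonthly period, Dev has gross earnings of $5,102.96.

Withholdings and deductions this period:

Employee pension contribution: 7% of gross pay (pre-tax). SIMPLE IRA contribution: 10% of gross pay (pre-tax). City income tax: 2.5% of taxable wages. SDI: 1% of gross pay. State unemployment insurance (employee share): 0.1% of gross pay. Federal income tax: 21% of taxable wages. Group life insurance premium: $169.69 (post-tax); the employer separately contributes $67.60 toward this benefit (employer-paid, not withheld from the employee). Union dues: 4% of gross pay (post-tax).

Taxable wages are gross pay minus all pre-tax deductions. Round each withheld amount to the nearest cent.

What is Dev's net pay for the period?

$2,810.18

Employee pension contribution: $5,102.96 × 0.07 = $357.21
SIMPLE IRA contribution: $5,102.96 × 0.1 = $510.30
Pre-tax total = $357.21 + $510.30 = $867.51
Taxable wages = $5,102.96 − $867.51 = $4,235.45
Federal income tax: $4,235.45 × 0.21 = $889.44
City income tax: $4,235.45 × 0.025 = $105.89
SDI: $5,102.96 × 0.01 = $51.03
State unemployment insurance (employee share): $5,102.96 × 0.001 = $5.10
Group life insurance premium: $169.69
Union dues: $5,102.96 × 0.04 = $204.12
(Employer's $67.60 toward group life insurance premium is not withheld from the employee.)
Total deductions = $357.21 + $510.30 + $889.44 + $105.89 + $51.03 + $5.10 + $169.69 + $204.12 = $2,292.78
Net pay = $5,102.96 − $2,292.78 = $2,810.18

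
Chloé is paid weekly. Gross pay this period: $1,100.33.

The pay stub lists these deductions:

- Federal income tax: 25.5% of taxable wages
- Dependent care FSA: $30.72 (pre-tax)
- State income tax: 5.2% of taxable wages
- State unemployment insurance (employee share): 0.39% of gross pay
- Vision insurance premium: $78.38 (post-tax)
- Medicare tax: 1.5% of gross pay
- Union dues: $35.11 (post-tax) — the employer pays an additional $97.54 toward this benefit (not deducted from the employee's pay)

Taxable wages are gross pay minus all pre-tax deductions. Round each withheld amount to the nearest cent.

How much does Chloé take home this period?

Dependent care FSA: $30.72
Taxable wages = $1,100.33 − $30.72 = $1,069.61
State income tax: $1,069.61 × 0.052 = $55.62
Federal income tax: $1,069.61 × 0.255 = $272.75
Medicare tax: $1,100.33 × 0.015 = $16.50
State unemployment insurance (employee share): $1,100.33 × 0.0039 = $4.29
Vision insurance premium: $78.38
Union dues: $35.11
(Employer's $97.54 toward union dues is not withheld from the employee.)
Total deductions = $30.72 + $55.62 + $272.75 + $16.50 + $4.29 + $78.38 + $35.11 = $493.37
Net pay = $1,100.33 − $493.37 = $606.96

$606.96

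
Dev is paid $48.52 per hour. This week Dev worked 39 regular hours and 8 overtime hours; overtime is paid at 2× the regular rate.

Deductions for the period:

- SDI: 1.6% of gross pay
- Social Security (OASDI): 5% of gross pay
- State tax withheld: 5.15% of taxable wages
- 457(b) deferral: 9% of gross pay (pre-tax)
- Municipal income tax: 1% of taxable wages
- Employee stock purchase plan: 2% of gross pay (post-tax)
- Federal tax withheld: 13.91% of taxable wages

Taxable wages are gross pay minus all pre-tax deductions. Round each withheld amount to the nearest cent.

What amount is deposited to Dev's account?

$1711.80

Regular pay: 39 × $48.52 = $1892.28
Overtime pay: 8 × $48.52 × 2 = $776.32
Gross pay = $1892.28 + $776.32 = $2668.60
457(b) deferral: $2668.60 × 0.09 = $240.17
Taxable wages = $2668.60 − $240.17 = $2428.43
State tax withheld: $2428.43 × 0.0515 = $125.06
Federal tax withheld: $2428.43 × 0.1391 = $337.79
Municipal income tax: $2428.43 × 0.01 = $24.28
Social Security (OASDI): $2668.60 × 0.05 = $133.43
SDI: $2668.60 × 0.016 = $42.70
Employee stock purchase plan: $2668.60 × 0.02 = $53.37
Total deductions = $240.17 + $125.06 + $337.79 + $24.28 + $133.43 + $42.70 + $53.37 = $956.80
Net pay = $2668.60 − $956.80 = $1711.80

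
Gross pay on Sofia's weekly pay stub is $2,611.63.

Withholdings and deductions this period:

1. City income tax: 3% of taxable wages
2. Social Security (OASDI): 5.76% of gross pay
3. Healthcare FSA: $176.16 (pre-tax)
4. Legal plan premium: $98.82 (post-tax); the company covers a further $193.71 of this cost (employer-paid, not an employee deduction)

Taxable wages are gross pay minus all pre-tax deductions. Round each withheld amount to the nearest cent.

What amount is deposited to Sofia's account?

$2,113.16

Healthcare FSA: $176.16
Taxable wages = $2,611.63 − $176.16 = $2,435.47
City income tax: $2,435.47 × 0.03 = $73.06
Social Security (OASDI): $2,611.63 × 0.0576 = $150.43
Legal plan premium: $98.82
(Employer's $193.71 toward legal plan premium is not withheld from the employee.)
Total deductions = $176.16 + $73.06 + $150.43 + $98.82 = $498.47
Net pay = $2,611.63 − $498.47 = $2,113.16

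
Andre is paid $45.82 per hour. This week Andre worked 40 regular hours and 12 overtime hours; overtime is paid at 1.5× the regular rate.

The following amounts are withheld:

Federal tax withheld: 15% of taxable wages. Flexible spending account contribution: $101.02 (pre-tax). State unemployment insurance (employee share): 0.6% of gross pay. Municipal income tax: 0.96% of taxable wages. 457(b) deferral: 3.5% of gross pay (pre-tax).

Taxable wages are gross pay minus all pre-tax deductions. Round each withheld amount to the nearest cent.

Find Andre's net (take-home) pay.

Regular pay: 40 × $45.82 = $1,832.80
Overtime pay: 12 × $45.82 × 1.5 = $824.76
Gross pay = $1,832.80 + $824.76 = $2,657.56
457(b) deferral: $2,657.56 × 0.035 = $93.01
Flexible spending account contribution: $101.02
Pre-tax total = $93.01 + $101.02 = $194.03
Taxable wages = $2,657.56 − $194.03 = $2,463.53
Municipal income tax: $2,463.53 × 0.0096 = $23.65
Federal tax withheld: $2,463.53 × 0.15 = $369.53
State unemployment insurance (employee share): $2,657.56 × 0.006 = $15.95
Total deductions = $93.01 + $101.02 + $23.65 + $369.53 + $15.95 = $603.16
Net pay = $2,657.56 − $603.16 = $2,054.40

$2,054.40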